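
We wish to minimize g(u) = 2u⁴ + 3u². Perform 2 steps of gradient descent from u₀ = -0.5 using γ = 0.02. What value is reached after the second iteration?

g′(u) = 8u³ + 6u
u₁ = -0.5 − 0.02·(-4) = -0.42
u₂ = -0.42 − 0.02·(-3.112704) = -0.35774592

-0.35774592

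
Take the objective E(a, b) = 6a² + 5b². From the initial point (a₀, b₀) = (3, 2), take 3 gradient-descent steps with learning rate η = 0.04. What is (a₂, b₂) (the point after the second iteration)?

∇E = (12a, 10b)
(a₁, b₁) = (3, 2) − 0.04·(36, 20) = (1.56, 1.2)
(a₂, b₂) = (1.56, 1.2) − 0.04·(18.72, 12) = (0.8112, 0.72)

(0.8112, 0.72)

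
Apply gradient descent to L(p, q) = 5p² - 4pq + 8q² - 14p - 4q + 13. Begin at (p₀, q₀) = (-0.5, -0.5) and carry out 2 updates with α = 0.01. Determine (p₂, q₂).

∇L = (10p - 4q - 14, -4p + 16q - 4)
(p₁, q₁) = (-0.5, -0.5) − 0.01·(-17, -10) = (-0.33, -0.4)
(p₂, q₂) = (-0.33, -0.4) − 0.01·(-15.7, -9.08) = (-0.173, -0.3092)

(-0.173, -0.3092)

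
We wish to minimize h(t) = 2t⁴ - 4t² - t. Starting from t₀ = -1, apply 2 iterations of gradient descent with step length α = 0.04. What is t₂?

h′(t) = 8t³ - 8t - 1
t₁ = -1 − 0.04·(-1) = -0.96
t₂ = -0.96 − 0.04·(-0.397888) = -0.94408448

-0.94408448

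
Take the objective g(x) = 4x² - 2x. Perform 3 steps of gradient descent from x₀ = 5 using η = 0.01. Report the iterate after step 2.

4.2704

g′(x) = 8x - 2
Step 1: g′(5) = 38; x₁ = 5 − 0.01·38 = 4.62
Step 2: g′(4.62) = 34.96; x₂ = 4.62 − 0.01·34.96 = 4.2704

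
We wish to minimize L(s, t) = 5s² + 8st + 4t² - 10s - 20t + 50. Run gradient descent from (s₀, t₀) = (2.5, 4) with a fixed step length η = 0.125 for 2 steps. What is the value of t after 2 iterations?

5.875

∇L = (10s + 8t - 10, 8s + 8t - 20)
Step 1: at (2.5, 4), ∇L = (47, 32) → (2.5, 4) − 0.125·(47, 32) = (-3.375, 0)
Step 2: at (-3.375, 0), ∇L = (-43.75, -47) → (-3.375, 0) − 0.125·(-43.75, -47) = (2.09375, 5.875)
t = 5.875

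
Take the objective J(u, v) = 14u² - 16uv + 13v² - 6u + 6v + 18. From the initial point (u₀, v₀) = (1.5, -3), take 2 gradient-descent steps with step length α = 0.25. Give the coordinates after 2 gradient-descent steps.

(202.5, -195)

∇J = (28u - 16v - 6, -16u + 26v + 6)
(u₁, v₁) = (1.5, -3) − 0.25·(84, -96) = (-19.5, 21)
(u₂, v₂) = (-19.5, 21) − 0.25·(-888, 864) = (202.5, -195)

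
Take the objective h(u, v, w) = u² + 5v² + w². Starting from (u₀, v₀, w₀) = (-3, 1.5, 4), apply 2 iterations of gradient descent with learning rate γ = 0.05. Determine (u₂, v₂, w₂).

∇h = (2u, 10v, 2w)
(u₁, v₁, w₁) = (-3, 1.5, 4) − 0.05·(-6, 15, 8) = (-2.7, 0.75, 3.6)
(u₂, v₂, w₂) = (-2.7, 0.75, 3.6) − 0.05·(-5.4, 7.5, 7.2) = (-2.43, 0.375, 3.24)

(-2.43, 0.375, 3.24)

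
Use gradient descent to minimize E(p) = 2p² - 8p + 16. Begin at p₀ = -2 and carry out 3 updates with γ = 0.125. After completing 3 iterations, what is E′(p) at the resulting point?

-2

E′(p) = 4p - 8
Step 1: E′(-2) = -16; p₁ = -2 − 0.125·(-16) = 0
Step 2: E′(0) = -8; p₂ = 0 − 0.125·(-8) = 1
Step 3: E′(1) = -4; p₃ = 1 − 0.125·(-4) = 1.5
E′(p) at (1.5) = -2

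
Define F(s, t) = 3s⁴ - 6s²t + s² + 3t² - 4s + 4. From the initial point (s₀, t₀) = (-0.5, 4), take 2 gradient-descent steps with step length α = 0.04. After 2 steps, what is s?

-1.90016

∇F = (12s³ - 12st + 2s - 4, -6s² + 6t)
(s₁, t₁) = (-0.5, 4) − 0.04·(17.5, 22.5) = (-1.2, 3.1)
(s₂, t₂) = (-1.2, 3.1) − 0.04·(17.504, 9.96) = (-1.90016, 2.7016)
s = -1.90016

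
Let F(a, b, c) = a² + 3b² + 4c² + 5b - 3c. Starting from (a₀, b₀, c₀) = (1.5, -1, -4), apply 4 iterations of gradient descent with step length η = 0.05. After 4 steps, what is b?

-0.87335

∇F = (2a, 6b + 5, 8c - 3)
(a₁, b₁, c₁) = (1.5, -1, -4) − 0.05·(3, -1, -35) = (1.35, -0.95, -2.25)
(a₂, b₂, c₂) = (1.35, -0.95, -2.25) − 0.05·(2.7, -0.7, -21) = (1.215, -0.915, -1.2)
(a₃, b₃, c₃) = (1.215, -0.915, -1.2) − 0.05·(2.43, -0.49, -12.6) = (1.0935, -0.8905, -0.57)
(a₄, b₄, c₄) = (1.0935, -0.8905, -0.57) − 0.05·(2.187, -0.343, -7.56) = (0.98415, -0.87335, -0.192)
b = -0.87335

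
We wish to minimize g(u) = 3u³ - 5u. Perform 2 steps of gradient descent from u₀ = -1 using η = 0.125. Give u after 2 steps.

g′(u) = 9u² - 5
Step 1: g′(-1) = 4; u₁ = -1 − 0.125·4 = -1.5
Step 2: g′(-1.5) = 15.25; u₂ = -1.5 − 0.125·15.25 = -3.40625

-3.40625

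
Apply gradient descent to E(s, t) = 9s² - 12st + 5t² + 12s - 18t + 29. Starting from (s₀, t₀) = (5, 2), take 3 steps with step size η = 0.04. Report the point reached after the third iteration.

(2.136512, 4.26624)

∇E = (18s - 12t + 12, -12s + 10t - 18)
Step 1: at (5, 2), ∇E = (78, -58) → (5, 2) − 0.04·(78, -58) = (1.88, 4.32)
Step 2: at (1.88, 4.32), ∇E = (-6, 2.64) → (1.88, 4.32) − 0.04·(-6, 2.64) = (2.12, 4.2144)
Step 3: at (2.12, 4.2144), ∇E = (-0.4128, -1.296) → (2.12, 4.2144) − 0.04·(-0.4128, -1.296) = (2.136512, 4.26624)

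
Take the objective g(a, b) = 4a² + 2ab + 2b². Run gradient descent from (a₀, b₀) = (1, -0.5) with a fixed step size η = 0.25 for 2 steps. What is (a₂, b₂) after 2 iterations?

(1, 0.375)

∇g = (8a + 2b, 2a + 4b)
(a₁, b₁) = (1, -0.5) − 0.25·(7, 0) = (-0.75, -0.5)
(a₂, b₂) = (-0.75, -0.5) − 0.25·(-7, -3.5) = (1, 0.375)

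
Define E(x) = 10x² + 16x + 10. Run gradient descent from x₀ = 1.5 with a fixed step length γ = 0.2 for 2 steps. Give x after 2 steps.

E′(x) = 20x + 16
x₁ = 1.5 − 0.2·46 = -7.7
x₂ = -7.7 − 0.2·(-138) = 19.9

19.9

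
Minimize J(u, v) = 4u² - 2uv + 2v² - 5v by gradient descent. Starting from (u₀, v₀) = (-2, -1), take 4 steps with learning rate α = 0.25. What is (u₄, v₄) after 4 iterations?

∇J = (8u - 2v, -2u + 4v - 5)
Step 1: at (-2, -1), ∇J = (-14, -5) → (-2, -1) − 0.25·(-14, -5) = (1.5, 0.25)
Step 2: at (1.5, 0.25), ∇J = (11.5, -7) → (1.5, 0.25) − 0.25·(11.5, -7) = (-1.375, 2)
Step 3: at (-1.375, 2), ∇J = (-15, 5.75) → (-1.375, 2) − 0.25·(-15, 5.75) = (2.375, 0.5625)
Step 4: at (2.375, 0.5625), ∇J = (17.875, -7.5) → (2.375, 0.5625) − 0.25·(17.875, -7.5) = (-2.09375, 2.4375)

(-2.09375, 2.4375)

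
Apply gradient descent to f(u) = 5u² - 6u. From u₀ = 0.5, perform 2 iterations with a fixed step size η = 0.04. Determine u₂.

f′(u) = 10u - 6
Step 1: f′(0.5) = -1; u₁ = 0.5 − 0.04·(-1) = 0.54
Step 2: f′(0.54) = -0.6; u₂ = 0.54 − 0.04·(-0.6) = 0.564

0.564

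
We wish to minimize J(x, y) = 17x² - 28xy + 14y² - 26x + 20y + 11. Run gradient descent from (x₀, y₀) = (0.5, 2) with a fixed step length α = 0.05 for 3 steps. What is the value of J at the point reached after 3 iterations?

∇J = (34x - 28y - 26, -28x + 28y + 20)
Step 1: at (0.5, 2), ∇J = (-65, 62) → (0.5, 2) − 0.05·(-65, 62) = (3.75, -1.1)
Step 2: at (3.75, -1.1), ∇J = (132.3, -115.8) → (3.75, -1.1) − 0.05·(132.3, -115.8) = (-2.865, 4.69)
Step 3: at (-2.865, 4.69), ∇J = (-254.73, 231.54) → (-2.865, 4.69) − 0.05·(-254.73, 231.54) = (9.8715, -6.887)
J(9.8715, -6.887) = 3840.80304825

3840.80304825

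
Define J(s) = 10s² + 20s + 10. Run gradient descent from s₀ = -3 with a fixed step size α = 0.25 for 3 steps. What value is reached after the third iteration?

127

J′(s) = 20s + 20
s₁ = -3 − 0.25·(-40) = 7
s₂ = 7 − 0.25·160 = -33
s₃ = -33 − 0.25·(-640) = 127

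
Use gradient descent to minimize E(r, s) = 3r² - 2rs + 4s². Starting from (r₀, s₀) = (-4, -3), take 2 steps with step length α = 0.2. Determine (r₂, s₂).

(0.16, -0.28)

∇E = (6r - 2s, -2r + 8s)
(r₁, s₁) = (-4, -3) − 0.2·(-18, -16) = (-0.4, 0.2)
(r₂, s₂) = (-0.4, 0.2) − 0.2·(-2.8, 2.4) = (0.16, -0.28)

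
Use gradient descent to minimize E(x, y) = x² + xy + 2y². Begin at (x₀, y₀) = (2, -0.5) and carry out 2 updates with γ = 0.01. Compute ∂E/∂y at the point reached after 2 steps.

∇E = (2x + y, x + 4y)
(x₁, y₁) = (2, -0.5) − 0.01·(3.5, 0) = (1.965, -0.5)
(x₂, y₂) = (1.965, -0.5) − 0.01·(3.43, -0.035) = (1.9307, -0.49965)
∂E/∂y at (1.9307, -0.49965) = -0.0679

-0.0679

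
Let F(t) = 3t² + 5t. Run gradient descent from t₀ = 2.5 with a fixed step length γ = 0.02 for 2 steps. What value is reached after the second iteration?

F′(t) = 6t + 5
Step 1: F′(2.5) = 20; t₁ = 2.5 − 0.02·20 = 2.1
Step 2: F′(2.1) = 17.6; t₂ = 2.1 − 0.02·17.6 = 1.748

1.748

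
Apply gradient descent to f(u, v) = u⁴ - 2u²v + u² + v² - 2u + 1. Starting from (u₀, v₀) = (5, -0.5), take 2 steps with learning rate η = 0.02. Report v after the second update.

∇f = (4u³ - 4uv + 2u - 2, -2u² + 2v)
Step 1: at (5, -0.5), ∇f = (518, -51) → (5, -0.5) − 0.02·(518, -51) = (-5.36, 0.52)
Step 2: at (-5.36, 0.52), ∇f = (-617.533824, -56.4192) → (-5.36, 0.52) − 0.02·(-617.533824, -56.4192) = (6.99067648, 1.648384)
v = 1.648384

1.648384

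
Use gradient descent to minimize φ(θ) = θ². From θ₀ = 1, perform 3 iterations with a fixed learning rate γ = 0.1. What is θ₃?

0.512

φ′(θ) = 2θ
Step 1: φ′(1) = 2; θ₁ = 1 − 0.1·2 = 0.8
Step 2: φ′(0.8) = 1.6; θ₂ = 0.8 − 0.1·1.6 = 0.64
Step 3: φ′(0.64) = 1.28; θ₃ = 0.64 − 0.1·1.28 = 0.512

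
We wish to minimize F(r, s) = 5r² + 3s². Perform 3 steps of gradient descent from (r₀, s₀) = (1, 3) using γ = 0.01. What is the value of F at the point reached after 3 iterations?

21.283689088512

∇F = (10r, 6s)
(r₁, s₁) = (1, 3) − 0.01·(10, 18) = (0.9, 2.82)
(r₂, s₂) = (0.9, 2.82) − 0.01·(9, 16.92) = (0.81, 2.6508)
(r₃, s₃) = (0.81, 2.6508) − 0.01·(8.1, 15.9048) = (0.729, 2.491752)
F(0.729, 2.491752) = 21.283689088512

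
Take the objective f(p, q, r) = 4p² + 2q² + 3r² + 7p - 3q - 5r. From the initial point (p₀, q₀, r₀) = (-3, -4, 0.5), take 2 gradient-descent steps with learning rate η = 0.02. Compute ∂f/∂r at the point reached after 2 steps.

-1.5488

∇f = (8p + 7, 4q - 3, 6r - 5)
(p₁, q₁, r₁) = (-3, -4, 0.5) − 0.02·(-17, -19, -2) = (-2.66, -3.62, 0.54)
(p₂, q₂, r₂) = (-2.66, -3.62, 0.54) − 0.02·(-14.28, -17.48, -1.76) = (-2.3744, -3.2704, 0.5752)
∂f/∂r at (-2.3744, -3.2704, 0.5752) = -1.5488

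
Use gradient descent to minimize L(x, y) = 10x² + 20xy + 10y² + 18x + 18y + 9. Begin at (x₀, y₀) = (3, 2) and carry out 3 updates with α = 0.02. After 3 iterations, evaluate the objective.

0.9222784

∇L = (20x + 20y + 18, 20x + 20y + 18)
(x₁, y₁) = (3, 2) − 0.02·(118, 118) = (0.64, -0.36)
(x₂, y₂) = (0.64, -0.36) − 0.02·(23.6, 23.6) = (0.168, -0.832)
(x₃, y₃) = (0.168, -0.832) − 0.02·(4.72, 4.72) = (0.0736, -0.9264)
L(0.0736, -0.9264) = 0.9222784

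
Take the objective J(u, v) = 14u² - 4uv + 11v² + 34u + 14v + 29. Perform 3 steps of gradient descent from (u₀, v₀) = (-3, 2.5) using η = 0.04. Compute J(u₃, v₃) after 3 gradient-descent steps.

∇J = (28u - 4v + 34, -4u + 22v + 14)
Step 1: at (-3, 2.5), ∇J = (-60, 81) → (-3, 2.5) − 0.04·(-60, 81) = (-0.6, -0.74)
Step 2: at (-0.6, -0.74), ∇J = (20.16, 0.12) → (-0.6, -0.74) − 0.04·(20.16, 0.12) = (-1.4064, -0.7448)
Step 3: at (-1.4064, -0.7448), ∇J = (-2.4, 3.24) → (-1.4064, -0.7448) − 0.04·(-2.4, 3.24) = (-1.3104, -0.8744)
J(-1.3104, -0.8744) = 0.07194816

0.07194816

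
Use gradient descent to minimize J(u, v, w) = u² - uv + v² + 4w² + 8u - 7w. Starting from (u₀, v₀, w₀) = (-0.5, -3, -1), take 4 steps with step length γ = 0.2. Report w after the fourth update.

∇J = (2u - v + 8, -u + 2v, 8w - 7)
Step 1: at (-0.5, -3, -1), ∇J = (10, -5.5, -15) → (-0.5, -3, -1) − 0.2·(10, -5.5, -15) = (-2.5, -1.9, 2)
Step 2: at (-2.5, -1.9, 2), ∇J = (4.9, -1.3, 9) → (-2.5, -1.9, 2) − 0.2·(4.9, -1.3, 9) = (-3.48, -1.64, 0.2)
Step 3: at (-3.48, -1.64, 0.2), ∇J = (2.68, 0.2, -5.4) → (-3.48, -1.64, 0.2) − 0.2·(2.68, 0.2, -5.4) = (-4.016, -1.68, 1.28)
Step 4: at (-4.016, -1.68, 1.28), ∇J = (1.648, 0.656, 3.24) → (-4.016, -1.68, 1.28) − 0.2·(1.648, 0.656, 3.24) = (-4.3456, -1.8112, 0.632)
w = 0.632

0.632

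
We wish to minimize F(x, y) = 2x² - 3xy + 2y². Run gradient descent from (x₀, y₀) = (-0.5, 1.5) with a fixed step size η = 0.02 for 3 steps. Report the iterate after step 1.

∇F = (4x - 3y, -3x + 4y)
Step 1: at (-0.5, 1.5), ∇F = (-6.5, 7.5) → (-0.5, 1.5) − 0.02·(-6.5, 7.5) = (-0.37, 1.35)

(-0.37, 1.35)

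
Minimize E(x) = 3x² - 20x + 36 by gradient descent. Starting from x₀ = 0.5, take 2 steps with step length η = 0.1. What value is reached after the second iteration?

E′(x) = 6x - 20
Step 1: E′(0.5) = -17; x₁ = 0.5 − 0.1·(-17) = 2.2
Step 2: E′(2.2) = -6.8; x₂ = 2.2 − 0.1·(-6.8) = 2.88

2.88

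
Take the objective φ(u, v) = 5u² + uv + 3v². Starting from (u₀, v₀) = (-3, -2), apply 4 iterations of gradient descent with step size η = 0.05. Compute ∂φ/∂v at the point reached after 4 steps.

∇φ = (10u + v, u + 6v)
Step 1: at (-3, -2), ∇φ = (-32, -15) → (-3, -2) − 0.05·(-32, -15) = (-1.4, -1.25)
Step 2: at (-1.4, -1.25), ∇φ = (-15.25, -8.9) → (-1.4, -1.25) − 0.05·(-15.25, -8.9) = (-0.6375, -0.805)
Step 3: at (-0.6375, -0.805), ∇φ = (-7.18, -5.4675) → (-0.6375, -0.805) − 0.05·(-7.18, -5.4675) = (-0.2785, -0.531625)
Step 4: at (-0.2785, -0.531625), ∇φ = (-3.316625, -3.46825) → (-0.2785, -0.531625) − 0.05·(-3.316625, -3.46825) = (-0.11266875, -0.3582125)
∂φ/∂v at (-0.11266875, -0.3582125) = -2.26194375

-2.26194375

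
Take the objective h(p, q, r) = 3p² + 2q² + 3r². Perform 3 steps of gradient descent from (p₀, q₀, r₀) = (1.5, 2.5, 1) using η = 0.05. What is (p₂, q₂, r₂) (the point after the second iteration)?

(0.735, 1.6, 0.49)

∇h = (6p, 4q, 6r)
(p₁, q₁, r₁) = (1.5, 2.5, 1) − 0.05·(9, 10, 6) = (1.05, 2, 0.7)
(p₂, q₂, r₂) = (1.05, 2, 0.7) − 0.05·(6.3, 8, 4.2) = (0.735, 1.6, 0.49)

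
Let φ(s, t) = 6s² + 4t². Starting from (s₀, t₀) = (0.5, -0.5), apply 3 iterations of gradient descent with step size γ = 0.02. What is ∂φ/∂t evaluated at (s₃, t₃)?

-2.370816

∇φ = (12s, 8t)
Step 1: at (0.5, -0.5), ∇φ = (6, -4) → (0.5, -0.5) − 0.02·(6, -4) = (0.38, -0.42)
Step 2: at (0.38, -0.42), ∇φ = (4.56, -3.36) → (0.38, -0.42) − 0.02·(4.56, -3.36) = (0.2888, -0.3528)
Step 3: at (0.2888, -0.3528), ∇φ = (3.4656, -2.8224) → (0.2888, -0.3528) − 0.02·(3.4656, -2.8224) = (0.219488, -0.296352)
∂φ/∂t at (0.219488, -0.296352) = -2.370816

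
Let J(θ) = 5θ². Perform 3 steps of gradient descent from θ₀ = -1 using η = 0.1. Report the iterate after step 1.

J′(θ) = 10θ
θ₁ = -1 − 0.1·(-10) = 0

0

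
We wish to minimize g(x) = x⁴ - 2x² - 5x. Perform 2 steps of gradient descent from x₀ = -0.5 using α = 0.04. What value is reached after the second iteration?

-0.21013504

g′(x) = 4x³ - 4x - 5
Step 1: g′(-0.5) = -3.5; x₁ = -0.5 − 0.04·(-3.5) = -0.36
Step 2: g′(-0.36) = -3.746624; x₂ = -0.36 − 0.04·(-3.746624) = -0.21013504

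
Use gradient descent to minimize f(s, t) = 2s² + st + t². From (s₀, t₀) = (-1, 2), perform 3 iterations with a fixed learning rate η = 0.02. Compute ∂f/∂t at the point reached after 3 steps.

2.76368

∇f = (4s + t, s + 2t)
(s₁, t₁) = (-1, 2) − 0.02·(-2, 3) = (-0.96, 1.94)
(s₂, t₂) = (-0.96, 1.94) − 0.02·(-1.9, 2.92) = (-0.922, 1.8816)
(s₃, t₃) = (-0.922, 1.8816) − 0.02·(-1.8064, 2.8412) = (-0.885872, 1.824776)
∂f/∂t at (-0.885872, 1.824776) = 2.76368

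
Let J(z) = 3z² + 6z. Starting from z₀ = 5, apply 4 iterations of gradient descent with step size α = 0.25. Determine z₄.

-0.625

J′(z) = 6z + 6
z₁ = 5 − 0.25·36 = -4
z₂ = -4 − 0.25·(-18) = 0.5
z₃ = 0.5 − 0.25·9 = -1.75
z₄ = -1.75 − 0.25·(-4.5) = -0.625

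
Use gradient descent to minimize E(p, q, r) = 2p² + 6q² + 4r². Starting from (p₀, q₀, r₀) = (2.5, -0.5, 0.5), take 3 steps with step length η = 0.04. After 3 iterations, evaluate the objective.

∇E = (4p, 12q, 8r)
Step 1: at (2.5, -0.5, 0.5), ∇E = (10, -6, 4) → (2.5, -0.5, 0.5) − 0.04·(10, -6, 4) = (2.1, -0.26, 0.34)
Step 2: at (2.1, -0.26, 0.34), ∇E = (8.4, -3.12, 2.72) → (2.1, -0.26, 0.34) − 0.04·(8.4, -3.12, 2.72) = (1.764, -0.1352, 0.2312)
Step 3: at (1.764, -0.1352, 0.2312), ∇E = (7.056, -1.6224, 1.8496) → (1.764, -0.1352, 0.2312) − 0.04·(7.056, -1.6224, 1.8496) = (1.48176, -0.070304, 0.157216)
E(1.48176, -0.070304, 0.157216) = 4.51974879232

4.51974879232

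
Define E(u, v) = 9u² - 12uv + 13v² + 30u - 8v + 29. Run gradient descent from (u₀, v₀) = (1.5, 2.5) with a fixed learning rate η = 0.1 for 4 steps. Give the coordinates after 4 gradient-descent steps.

(-11.9856, 13.0336)

∇E = (18u - 12v + 30, -12u + 26v - 8)
Step 1: at (1.5, 2.5), ∇E = (27, 39) → (1.5, 2.5) − 0.1·(27, 39) = (-1.2, -1.4)
Step 2: at (-1.2, -1.4), ∇E = (25.2, -30) → (-1.2, -1.4) − 0.1·(25.2, -30) = (-3.72, 1.6)
Step 3: at (-3.72, 1.6), ∇E = (-56.16, 78.24) → (-3.72, 1.6) − 0.1·(-56.16, 78.24) = (1.896, -6.224)
Step 4: at (1.896, -6.224), ∇E = (138.816, -192.576) → (1.896, -6.224) − 0.1·(138.816, -192.576) = (-11.9856, 13.0336)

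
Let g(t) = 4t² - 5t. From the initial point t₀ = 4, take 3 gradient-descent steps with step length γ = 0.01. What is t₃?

g′(t) = 8t - 5
t₁ = 4 − 0.01·27 = 3.73
t₂ = 3.73 − 0.01·24.84 = 3.4816
t₃ = 3.4816 − 0.01·22.8528 = 3.253072

3.253072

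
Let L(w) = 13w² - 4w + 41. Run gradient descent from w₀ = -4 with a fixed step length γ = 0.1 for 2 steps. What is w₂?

L′(w) = 26w - 4
w₁ = -4 − 0.1·(-108) = 6.8
w₂ = 6.8 − 0.1·172.8 = -10.48

-10.48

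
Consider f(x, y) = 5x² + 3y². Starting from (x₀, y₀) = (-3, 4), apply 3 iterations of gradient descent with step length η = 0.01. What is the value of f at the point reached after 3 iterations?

57.028594490688

∇f = (10x, 6y)
(x₁, y₁) = (-3, 4) − 0.01·(-30, 24) = (-2.7, 3.76)
(x₂, y₂) = (-2.7, 3.76) − 0.01·(-27, 22.56) = (-2.43, 3.5344)
(x₃, y₃) = (-2.43, 3.5344) − 0.01·(-24.3, 21.2064) = (-2.187, 3.322336)
f(-2.187, 3.322336) = 57.028594490688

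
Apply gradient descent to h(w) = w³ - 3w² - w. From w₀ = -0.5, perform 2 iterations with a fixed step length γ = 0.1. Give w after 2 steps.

-1.3201875

h′(w) = 3w² - 6w - 1
w₁ = -0.5 − 0.1·2.75 = -0.775
w₂ = -0.775 − 0.1·5.451875 = -1.3201875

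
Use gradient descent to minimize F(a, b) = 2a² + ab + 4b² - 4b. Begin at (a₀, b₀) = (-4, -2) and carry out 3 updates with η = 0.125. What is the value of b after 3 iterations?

0.625

∇F = (4a + b, a + 8b - 4)
Step 1: at (-4, -2), ∇F = (-18, -24) → (-4, -2) − 0.125·(-18, -24) = (-1.75, 1)
Step 2: at (-1.75, 1), ∇F = (-6, 2.25) → (-1.75, 1) − 0.125·(-6, 2.25) = (-1, 0.71875)
Step 3: at (-1, 0.71875), ∇F = (-3.28125, 0.75) → (-1, 0.71875) − 0.125·(-3.28125, 0.75) = (-0.58984375, 0.625)
b = 0.625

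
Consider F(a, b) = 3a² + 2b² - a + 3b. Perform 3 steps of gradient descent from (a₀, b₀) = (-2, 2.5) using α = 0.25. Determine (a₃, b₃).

∇F = (6a - 1, 4b + 3)
(a₁, b₁) = (-2, 2.5) − 0.25·(-13, 13) = (1.25, -0.75)
(a₂, b₂) = (1.25, -0.75) − 0.25·(6.5, 0) = (-0.375, -0.75)
(a₃, b₃) = (-0.375, -0.75) − 0.25·(-3.25, 0) = (0.4375, -0.75)

(0.4375, -0.75)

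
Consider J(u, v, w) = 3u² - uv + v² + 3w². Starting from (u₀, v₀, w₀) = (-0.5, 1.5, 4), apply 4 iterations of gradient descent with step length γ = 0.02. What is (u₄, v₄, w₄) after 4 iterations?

(-0.20717128, 1.24593624, 2.39878144)

∇J = (6u - v, -u + 2v, 6w)
Step 1: at (-0.5, 1.5, 4), ∇J = (-4.5, 3.5, 24) → (-0.5, 1.5, 4) − 0.02·(-4.5, 3.5, 24) = (-0.41, 1.43, 3.52)
Step 2: at (-0.41, 1.43, 3.52), ∇J = (-3.89, 3.27, 21.12) → (-0.41, 1.43, 3.52) − 0.02·(-3.89, 3.27, 21.12) = (-0.3322, 1.3646, 3.0976)
Step 3: at (-0.3322, 1.3646, 3.0976), ∇J = (-3.3578, 3.0614, 18.5856) → (-0.3322, 1.3646, 3.0976) − 0.02·(-3.3578, 3.0614, 18.5856) = (-0.265044, 1.303372, 2.725888)
Step 4: at (-0.265044, 1.303372, 2.725888), ∇J = (-2.893636, 2.871788, 16.355328) → (-0.265044, 1.303372, 2.725888) − 0.02·(-2.893636, 2.871788, 16.355328) = (-0.20717128, 1.24593624, 2.39878144)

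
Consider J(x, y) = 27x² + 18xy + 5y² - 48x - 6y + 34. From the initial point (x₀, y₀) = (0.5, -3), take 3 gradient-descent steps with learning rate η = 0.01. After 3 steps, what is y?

-2.578152

∇J = (54x + 18y - 48, 18x + 10y - 6)
(x₁, y₁) = (0.5, -3) − 0.01·(-75, -27) = (1.25, -2.73)
(x₂, y₂) = (1.25, -2.73) − 0.01·(-29.64, -10.8) = (1.5464, -2.622)
(x₃, y₃) = (1.5464, -2.622) − 0.01·(-11.6904, -4.3848) = (1.663304, -2.578152)
y = -2.578152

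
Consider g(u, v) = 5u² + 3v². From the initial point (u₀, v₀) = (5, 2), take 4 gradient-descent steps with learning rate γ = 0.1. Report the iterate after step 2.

(0, 0.32)

∇g = (10u, 6v)
(u₁, v₁) = (5, 2) − 0.1·(50, 12) = (0, 0.8)
(u₂, v₂) = (0, 0.8) − 0.1·(0, 4.8) = (0, 0.32)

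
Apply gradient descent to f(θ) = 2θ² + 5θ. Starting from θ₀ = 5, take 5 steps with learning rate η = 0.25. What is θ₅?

-1.25

f′(θ) = 4θ + 5
Step 1: f′(5) = 25; θ₁ = 5 − 0.25·25 = -1.25
Step 2: f′(-1.25) = 0; θ₂ = -1.25 − 0.25·0 = -1.25
Step 3: f′(-1.25) = 0; θ₃ = -1.25 − 0.25·0 = -1.25
Step 4: f′(-1.25) = 0; θ₄ = -1.25 − 0.25·0 = -1.25
Step 5: f′(-1.25) = 0; θ₅ = -1.25 − 0.25·0 = -1.25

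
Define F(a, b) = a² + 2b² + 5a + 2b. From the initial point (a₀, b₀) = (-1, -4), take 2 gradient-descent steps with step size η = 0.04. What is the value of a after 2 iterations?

-1.2304

∇F = (2a + 5, 4b + 2)
(a₁, b₁) = (-1, -4) − 0.04·(3, -14) = (-1.12, -3.44)
(a₂, b₂) = (-1.12, -3.44) − 0.04·(2.76, -11.76) = (-1.2304, -2.9696)
a = -1.2304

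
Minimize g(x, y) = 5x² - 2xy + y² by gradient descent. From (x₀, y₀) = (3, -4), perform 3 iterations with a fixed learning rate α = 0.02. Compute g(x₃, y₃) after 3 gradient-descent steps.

25.34473197568

∇g = (10x - 2y, -2x + 2y)
(x₁, y₁) = (3, -4) − 0.02·(38, -14) = (2.24, -3.72)
(x₂, y₂) = (2.24, -3.72) − 0.02·(29.84, -11.92) = (1.6432, -3.4816)
(x₃, y₃) = (1.6432, -3.4816) − 0.02·(23.3952, -10.2496) = (1.175296, -3.276608)
g(1.175296, -3.276608) = 25.34473197568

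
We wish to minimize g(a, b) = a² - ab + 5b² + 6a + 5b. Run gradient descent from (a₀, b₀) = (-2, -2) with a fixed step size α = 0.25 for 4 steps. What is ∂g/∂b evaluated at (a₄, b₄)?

∇g = (2a - b + 6, -a + 10b + 5)
Step 1: at (-2, -2), ∇g = (4, -13) → (-2, -2) − 0.25·(4, -13) = (-3, 1.25)
Step 2: at (-3, 1.25), ∇g = (-1.25, 20.5) → (-3, 1.25) − 0.25·(-1.25, 20.5) = (-2.6875, -3.875)
Step 3: at (-2.6875, -3.875), ∇g = (4.5, -31.0625) → (-2.6875, -3.875) − 0.25·(4.5, -31.0625) = (-3.8125, 3.890625)
Step 4: at (-3.8125, 3.890625), ∇g = (-5.515625, 47.71875) → (-3.8125, 3.890625) − 0.25·(-5.515625, 47.71875) = (-2.43359375, -8.0390625)
∂g/∂b at (-2.43359375, -8.0390625) = -72.95703125

-72.95703125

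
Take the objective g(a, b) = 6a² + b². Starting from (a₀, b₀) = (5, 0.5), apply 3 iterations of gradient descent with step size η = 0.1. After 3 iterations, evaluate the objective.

∇g = (12a, 2b)
Step 1: at (5, 0.5), ∇g = (60, 1) → (5, 0.5) − 0.1·(60, 1) = (-1, 0.4)
Step 2: at (-1, 0.4), ∇g = (-12, 0.8) → (-1, 0.4) − 0.1·(-12, 0.8) = (0.2, 0.32)
Step 3: at (0.2, 0.32), ∇g = (2.4, 0.64) → (0.2, 0.32) − 0.1·(2.4, 0.64) = (-0.04, 0.256)
g(-0.04, 0.256) = 0.075136

0.075136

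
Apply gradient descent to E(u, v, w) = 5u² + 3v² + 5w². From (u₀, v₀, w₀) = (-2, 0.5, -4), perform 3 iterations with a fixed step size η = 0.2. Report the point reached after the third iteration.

∇E = (10u, 6v, 10w)
Step 1: at (-2, 0.5, -4), ∇E = (-20, 3, -40) → (-2, 0.5, -4) − 0.2·(-20, 3, -40) = (2, -0.1, 4)
Step 2: at (2, -0.1, 4), ∇E = (20, -0.6, 40) → (2, -0.1, 4) − 0.2·(20, -0.6, 40) = (-2, 0.02, -4)
Step 3: at (-2, 0.02, -4), ∇E = (-20, 0.12, -40) → (-2, 0.02, -4) − 0.2·(-20, 0.12, -40) = (2, -0.004, 4)

(2, -0.004, 4)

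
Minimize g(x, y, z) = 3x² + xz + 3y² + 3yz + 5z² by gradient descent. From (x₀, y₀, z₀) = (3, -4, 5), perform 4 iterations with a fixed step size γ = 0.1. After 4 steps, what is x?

∇g = (6x + z, 6y + 3z, x + 3y + 10z)
Step 1: at (3, -4, 5), ∇g = (23, -9, 41) → (3, -4, 5) − 0.1·(23, -9, 41) = (0.7, -3.1, 0.9)
Step 2: at (0.7, -3.1, 0.9), ∇g = (5.1, -15.9, 0.4) → (0.7, -3.1, 0.9) − 0.1·(5.1, -15.9, 0.4) = (0.19, -1.51, 0.86)
Step 3: at (0.19, -1.51, 0.86), ∇g = (2, -6.48, 4.26) → (0.19, -1.51, 0.86) − 0.1·(2, -6.48, 4.26) = (-0.01, -0.862, 0.434)
Step 4: at (-0.01, -0.862, 0.434), ∇g = (0.374, -3.87, 1.744) → (-0.01, -0.862, 0.434) − 0.1·(0.374, -3.87, 1.744) = (-0.0474, -0.475, 0.2596)
x = -0.0474

-0.0474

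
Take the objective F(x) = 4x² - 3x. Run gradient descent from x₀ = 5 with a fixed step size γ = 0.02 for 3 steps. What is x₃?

F′(x) = 8x - 3
Step 1: F′(5) = 37; x₁ = 5 − 0.02·37 = 4.26
Step 2: F′(4.26) = 31.08; x₂ = 4.26 − 0.02·31.08 = 3.6384
Step 3: F′(3.6384) = 26.1072; x₃ = 3.6384 − 0.02·26.1072 = 3.116256

3.116256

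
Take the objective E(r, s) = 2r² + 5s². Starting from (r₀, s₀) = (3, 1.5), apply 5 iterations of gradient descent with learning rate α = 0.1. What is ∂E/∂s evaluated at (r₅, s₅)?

∇E = (4r, 10s)
(r₁, s₁) = (3, 1.5) − 0.1·(12, 15) = (1.8, 0)
(r₂, s₂) = (1.8, 0) − 0.1·(7.2, 0) = (1.08, 0)
(r₃, s₃) = (1.08, 0) − 0.1·(4.32, 0) = (0.648, 0)
(r₄, s₄) = (0.648, 0) − 0.1·(2.592, 0) = (0.3888, 0)
(r₅, s₅) = (0.3888, 0) − 0.1·(1.5552, 0) = (0.23328, 0)
∂E/∂s at (0.23328, 0) = 0

0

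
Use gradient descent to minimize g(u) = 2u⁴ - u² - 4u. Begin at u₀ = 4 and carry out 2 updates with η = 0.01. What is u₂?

-0.9

g′(u) = 8u³ - 2u - 4
Step 1: g′(4) = 500; u₁ = 4 − 0.01·500 = -1
Step 2: g′(-1) = -10; u₂ = -1 − 0.01·(-10) = -0.9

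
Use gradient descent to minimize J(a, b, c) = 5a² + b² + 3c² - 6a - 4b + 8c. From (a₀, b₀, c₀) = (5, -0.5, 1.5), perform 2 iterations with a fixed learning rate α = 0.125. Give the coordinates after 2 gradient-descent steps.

(0.875, 0.59375, -1.15625)

∇J = (10a - 6, 2b - 4, 6c + 8)
(a₁, b₁, c₁) = (5, -0.5, 1.5) − 0.125·(44, -5, 17) = (-0.5, 0.125, -0.625)
(a₂, b₂, c₂) = (-0.5, 0.125, -0.625) − 0.125·(-11, -3.75, 4.25) = (0.875, 0.59375, -1.15625)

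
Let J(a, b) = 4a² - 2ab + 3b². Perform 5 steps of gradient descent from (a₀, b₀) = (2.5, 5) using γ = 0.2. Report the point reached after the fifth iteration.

(0.1864, -0.1152)

∇J = (8a - 2b, -2a + 6b)
Step 1: at (2.5, 5), ∇J = (10, 25) → (2.5, 5) − 0.2·(10, 25) = (0.5, 0)
Step 2: at (0.5, 0), ∇J = (4, -1) → (0.5, 0) − 0.2·(4, -1) = (-0.3, 0.2)
Step 3: at (-0.3, 0.2), ∇J = (-2.8, 1.8) → (-0.3, 0.2) − 0.2·(-2.8, 1.8) = (0.26, -0.16)
Step 4: at (0.26, -0.16), ∇J = (2.4, -1.48) → (0.26, -0.16) − 0.2·(2.4, -1.48) = (-0.22, 0.136)
Step 5: at (-0.22, 0.136), ∇J = (-2.032, 1.256) → (-0.22, 0.136) − 0.2·(-2.032, 1.256) = (0.1864, -0.1152)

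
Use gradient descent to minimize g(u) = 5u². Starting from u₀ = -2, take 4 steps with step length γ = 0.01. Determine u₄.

-1.3122

g′(u) = 10u
Step 1: g′(-2) = -20; u₁ = -2 − 0.01·(-20) = -1.8
Step 2: g′(-1.8) = -18; u₂ = -1.8 − 0.01·(-18) = -1.62
Step 3: g′(-1.62) = -16.2; u₃ = -1.62 − 0.01·(-16.2) = -1.458
Step 4: g′(-1.458) = -14.58; u₄ = -1.458 − 0.01·(-14.58) = -1.3122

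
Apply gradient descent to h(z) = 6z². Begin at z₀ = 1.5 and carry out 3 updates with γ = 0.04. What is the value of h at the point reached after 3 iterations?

0.266903230464

h′(z) = 12z
z₁ = 1.5 − 0.04·18 = 0.78
z₂ = 0.78 − 0.04·9.36 = 0.4056
z₃ = 0.4056 − 0.04·4.8672 = 0.210912
h(0.210912) = 0.266903230464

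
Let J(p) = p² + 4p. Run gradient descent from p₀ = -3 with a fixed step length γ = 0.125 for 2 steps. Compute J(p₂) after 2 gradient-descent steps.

J′(p) = 2p + 4
Step 1: J′(-3) = -2; p₁ = -3 − 0.125·(-2) = -2.75
Step 2: J′(-2.75) = -1.5; p₂ = -2.75 − 0.125·(-1.5) = -2.5625
J(-2.5625) = -3.68359375

-3.68359375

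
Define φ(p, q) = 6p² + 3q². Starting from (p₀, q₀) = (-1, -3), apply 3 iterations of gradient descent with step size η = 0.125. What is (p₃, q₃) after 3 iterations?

(0.125, -0.046875)

∇φ = (12p, 6q)
(p₁, q₁) = (-1, -3) − 0.125·(-12, -18) = (0.5, -0.75)
(p₂, q₂) = (0.5, -0.75) − 0.125·(6, -4.5) = (-0.25, -0.1875)
(p₃, q₃) = (-0.25, -0.1875) − 0.125·(-3, -1.125) = (0.125, -0.046875)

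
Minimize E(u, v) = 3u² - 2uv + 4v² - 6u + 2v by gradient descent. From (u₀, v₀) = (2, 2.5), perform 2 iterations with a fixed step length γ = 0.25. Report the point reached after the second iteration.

∇E = (6u - 2v - 6, -2u + 8v + 2)
(u₁, v₁) = (2, 2.5) − 0.25·(1, 18) = (1.75, -2)
(u₂, v₂) = (1.75, -2) − 0.25·(8.5, -17.5) = (-0.375, 2.375)

(-0.375, 2.375)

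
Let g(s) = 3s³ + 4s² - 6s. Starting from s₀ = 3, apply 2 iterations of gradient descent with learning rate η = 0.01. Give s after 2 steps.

g′(s) = 9s² + 8s - 6
Step 1: g′(3) = 99; s₁ = 3 − 0.01·99 = 2.01
Step 2: g′(2.01) = 46.4409; s₂ = 2.01 − 0.01·46.4409 = 1.545591

1.545591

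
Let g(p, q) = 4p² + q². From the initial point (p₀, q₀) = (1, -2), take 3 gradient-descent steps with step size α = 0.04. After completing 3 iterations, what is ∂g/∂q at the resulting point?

-3.114752

∇g = (8p, 2q)
Step 1: at (1, -2), ∇g = (8, -4) → (1, -2) − 0.04·(8, -4) = (0.68, -1.84)
Step 2: at (0.68, -1.84), ∇g = (5.44, -3.68) → (0.68, -1.84) − 0.04·(5.44, -3.68) = (0.4624, -1.6928)
Step 3: at (0.4624, -1.6928), ∇g = (3.6992, -3.3856) → (0.4624, -1.6928) − 0.04·(3.6992, -3.3856) = (0.314432, -1.557376)
∂g/∂q at (0.314432, -1.557376) = -3.114752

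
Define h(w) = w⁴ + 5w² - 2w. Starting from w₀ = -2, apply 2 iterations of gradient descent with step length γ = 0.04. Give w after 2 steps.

0.17534464

h′(w) = 4w³ + 10w - 2
Step 1: h′(-2) = -54; w₁ = -2 − 0.04·(-54) = 0.16
Step 2: h′(0.16) = -0.383616; w₂ = 0.16 − 0.04·(-0.383616) = 0.17534464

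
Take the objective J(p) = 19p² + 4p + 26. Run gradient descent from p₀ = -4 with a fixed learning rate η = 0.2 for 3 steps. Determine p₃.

J′(p) = 38p + 4
p₁ = -4 − 0.2·(-148) = 25.6
p₂ = 25.6 − 0.2·976.8 = -169.76
p₃ = -169.76 − 0.2·(-6446.88) = 1119.616

1119.616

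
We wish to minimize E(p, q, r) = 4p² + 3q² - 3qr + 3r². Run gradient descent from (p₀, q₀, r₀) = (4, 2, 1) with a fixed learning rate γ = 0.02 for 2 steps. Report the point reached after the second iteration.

(2.8224, 1.6616, 0.9892)

∇E = (8p, 6q - 3r, -3q + 6r)
Step 1: at (4, 2, 1), ∇E = (32, 9, 0) → (4, 2, 1) − 0.02·(32, 9, 0) = (3.36, 1.82, 1)
Step 2: at (3.36, 1.82, 1), ∇E = (26.88, 7.92, 0.54) → (3.36, 1.82, 1) − 0.02·(26.88, 7.92, 0.54) = (2.8224, 1.6616, 0.9892)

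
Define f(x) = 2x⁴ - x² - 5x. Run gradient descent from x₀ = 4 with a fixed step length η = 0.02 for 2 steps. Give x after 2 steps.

28.09635072

f′(x) = 8x³ - 2x - 5
Step 1: f′(4) = 499; x₁ = 4 − 0.02·499 = -5.98
Step 2: f′(-5.98) = -1703.817536; x₂ = -5.98 − 0.02·(-1703.817536) = 28.09635072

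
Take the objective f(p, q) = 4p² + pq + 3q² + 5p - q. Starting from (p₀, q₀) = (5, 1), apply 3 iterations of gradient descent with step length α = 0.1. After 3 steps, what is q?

∇f = (8p + q + 5, p + 6q - 1)
(p₁, q₁) = (5, 1) − 0.1·(46, 10) = (0.4, 0)
(p₂, q₂) = (0.4, 0) − 0.1·(8.2, -0.6) = (-0.42, 0.06)
(p₃, q₃) = (-0.42, 0.06) − 0.1·(1.7, -1.06) = (-0.59, 0.166)
q = 0.166

0.166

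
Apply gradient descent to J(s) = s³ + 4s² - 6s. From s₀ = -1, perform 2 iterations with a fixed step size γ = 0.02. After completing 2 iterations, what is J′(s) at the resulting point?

J′(s) = 3s² + 8s - 6
Step 1: J′(-1) = -11; s₁ = -1 − 0.02·(-11) = -0.78
Step 2: J′(-0.78) = -10.4148; s₂ = -0.78 − 0.02·(-10.4148) = -0.571704
J′(s) at (-0.571704) = -9.593095609152

-9.593095609152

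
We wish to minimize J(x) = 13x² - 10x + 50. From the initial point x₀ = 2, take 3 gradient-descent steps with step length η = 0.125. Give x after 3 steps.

J′(x) = 26x - 10
x₁ = 2 − 0.125·42 = -3.25
x₂ = -3.25 − 0.125·(-94.5) = 8.5625
x₃ = 8.5625 − 0.125·212.625 = -18.015625

-18.015625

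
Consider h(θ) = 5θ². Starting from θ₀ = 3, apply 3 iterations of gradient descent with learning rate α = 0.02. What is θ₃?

h′(θ) = 10θ
Step 1: h′(3) = 30; θ₁ = 3 − 0.02·30 = 2.4
Step 2: h′(2.4) = 24; θ₂ = 2.4 − 0.02·24 = 1.92
Step 3: h′(1.92) = 19.2; θ₃ = 1.92 − 0.02·19.2 = 1.536

1.536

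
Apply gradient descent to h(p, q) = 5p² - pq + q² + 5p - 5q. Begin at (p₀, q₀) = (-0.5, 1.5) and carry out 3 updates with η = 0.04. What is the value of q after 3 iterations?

∇h = (10p - q + 5, -p + 2q - 5)
(p₁, q₁) = (-0.5, 1.5) − 0.04·(-1.5, -1.5) = (-0.44, 1.56)
(p₂, q₂) = (-0.44, 1.56) − 0.04·(-0.96, -1.44) = (-0.4016, 1.6176)
(p₃, q₃) = (-0.4016, 1.6176) − 0.04·(-0.6336, -1.3632) = (-0.376256, 1.672128)
q = 1.672128

1.672128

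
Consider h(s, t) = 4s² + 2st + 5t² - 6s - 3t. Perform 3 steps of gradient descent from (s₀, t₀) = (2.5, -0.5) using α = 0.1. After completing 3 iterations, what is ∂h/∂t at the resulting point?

-0.232

∇h = (8s + 2t - 6, 2s + 10t - 3)
(s₁, t₁) = (2.5, -0.5) − 0.1·(13, -3) = (1.2, -0.2)
(s₂, t₂) = (1.2, -0.2) − 0.1·(3.2, -2.6) = (0.88, 0.06)
(s₃, t₃) = (0.88, 0.06) − 0.1·(1.16, -0.64) = (0.764, 0.124)
∂h/∂t at (0.764, 0.124) = -0.232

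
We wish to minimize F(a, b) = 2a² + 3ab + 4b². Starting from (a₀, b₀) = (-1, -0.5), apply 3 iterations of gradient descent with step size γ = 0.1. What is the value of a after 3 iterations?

-0.2505

∇F = (4a + 3b, 3a + 8b)
(a₁, b₁) = (-1, -0.5) − 0.1·(-5.5, -7) = (-0.45, 0.2)
(a₂, b₂) = (-0.45, 0.2) − 0.1·(-1.2, 0.25) = (-0.33, 0.175)
(a₃, b₃) = (-0.33, 0.175) − 0.1·(-0.795, 0.41) = (-0.2505, 0.134)
a = -0.2505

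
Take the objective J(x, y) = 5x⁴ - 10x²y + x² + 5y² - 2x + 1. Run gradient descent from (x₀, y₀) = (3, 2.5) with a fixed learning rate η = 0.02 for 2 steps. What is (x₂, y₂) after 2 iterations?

∇J = (20x³ - 20xy + 2x - 2, -10x² + 10y)
(x₁, y₁) = (3, 2.5) − 0.02·(394, -65) = (-4.88, 3.8)
(x₂, y₂) = (-4.88, 3.8) − 0.02·(-1965.16544, -200.144) = (34.4233088, 7.80288)

(34.4233088, 7.80288)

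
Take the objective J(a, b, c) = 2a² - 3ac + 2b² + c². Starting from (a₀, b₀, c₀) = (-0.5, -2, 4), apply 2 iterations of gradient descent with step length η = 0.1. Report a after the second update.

∇J = (4a - 3c, 4b, -3a + 2c)
Step 1: at (-0.5, -2, 4), ∇J = (-14, -8, 9.5) → (-0.5, -2, 4) − 0.1·(-14, -8, 9.5) = (0.9, -1.2, 3.05)
Step 2: at (0.9, -1.2, 3.05), ∇J = (-5.55, -4.8, 3.4) → (0.9, -1.2, 3.05) − 0.1·(-5.55, -4.8, 3.4) = (1.455, -0.72, 2.71)
a = 1.455

1.455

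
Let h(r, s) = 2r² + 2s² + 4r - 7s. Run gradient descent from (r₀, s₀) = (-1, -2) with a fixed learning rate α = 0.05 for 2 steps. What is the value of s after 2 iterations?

∇h = (4r + 4, 4s - 7)
Step 1: at (-1, -2), ∇h = (0, -15) → (-1, -2) − 0.05·(0, -15) = (-1, -1.25)
Step 2: at (-1, -1.25), ∇h = (0, -12) → (-1, -1.25) − 0.05·(0, -12) = (-1, -0.65)
s = -0.65

-0.65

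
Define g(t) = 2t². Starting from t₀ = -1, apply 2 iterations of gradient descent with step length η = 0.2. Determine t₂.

g′(t) = 4t
Step 1: g′(-1) = -4; t₁ = -1 − 0.2·(-4) = -0.2
Step 2: g′(-0.2) = -0.8; t₂ = -0.2 − 0.2·(-0.8) = -0.04

-0.04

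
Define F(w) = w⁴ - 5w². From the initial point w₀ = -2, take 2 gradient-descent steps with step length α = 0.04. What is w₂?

-1.56611072

F′(w) = 4w³ - 10w
w₁ = -2 − 0.04·(-12) = -1.52
w₂ = -1.52 − 0.04·1.152768 = -1.56611072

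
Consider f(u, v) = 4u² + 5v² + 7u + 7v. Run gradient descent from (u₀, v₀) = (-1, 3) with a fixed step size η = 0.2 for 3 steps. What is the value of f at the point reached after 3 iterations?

∇f = (8u + 7, 10v + 7)
Step 1: at (-1, 3), ∇f = (-1, 37) → (-1, 3) − 0.2·(-1, 37) = (-0.8, -4.4)
Step 2: at (-0.8, -4.4), ∇f = (0.6, -37) → (-0.8, -4.4) − 0.2·(0.6, -37) = (-0.92, 3)
Step 3: at (-0.92, 3), ∇f = (-0.36, 37) → (-0.92, 3) − 0.2·(-0.36, 37) = (-0.848, -4.4)
f(-0.848, -4.4) = 62.940416

62.940416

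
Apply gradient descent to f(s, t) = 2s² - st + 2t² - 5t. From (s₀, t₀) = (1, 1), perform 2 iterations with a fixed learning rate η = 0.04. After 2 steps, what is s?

0.7824

∇f = (4s - t, -s + 4t - 5)
Step 1: at (1, 1), ∇f = (3, -2) → (1, 1) − 0.04·(3, -2) = (0.88, 1.08)
Step 2: at (0.88, 1.08), ∇f = (2.44, -1.56) → (0.88, 1.08) − 0.04·(2.44, -1.56) = (0.7824, 1.1424)
s = 0.7824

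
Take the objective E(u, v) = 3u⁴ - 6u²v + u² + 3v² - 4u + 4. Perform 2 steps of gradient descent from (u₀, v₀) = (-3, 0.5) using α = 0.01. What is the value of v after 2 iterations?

∇E = (12u³ - 12uv + 2u - 4, -6u² + 6v)
(u₁, v₁) = (-3, 0.5) − 0.01·(-316, -51) = (0.16, 1.01)
(u₂, v₂) = (0.16, 1.01) − 0.01·(-5.570048, 5.9064) = (0.21570048, 0.950936)
v = 0.950936

0.950936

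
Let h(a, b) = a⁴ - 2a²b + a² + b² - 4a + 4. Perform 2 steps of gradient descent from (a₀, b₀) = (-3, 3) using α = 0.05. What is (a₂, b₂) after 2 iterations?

∇h = (4a³ - 4ab + 2a - 4, -2a² + 2b)
(a₁, b₁) = (-3, 3) − 0.05·(-82, -12) = (1.1, 3.6)
(a₂, b₂) = (1.1, 3.6) − 0.05·(-12.316, 4.78) = (1.7158, 3.361)

(1.7158, 3.361)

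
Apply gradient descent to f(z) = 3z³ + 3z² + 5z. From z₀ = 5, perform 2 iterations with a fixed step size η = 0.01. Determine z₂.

1.6876

f′(z) = 9z² + 6z + 5
z₁ = 5 − 0.01·260 = 2.4
z₂ = 2.4 − 0.01·71.24 = 1.6876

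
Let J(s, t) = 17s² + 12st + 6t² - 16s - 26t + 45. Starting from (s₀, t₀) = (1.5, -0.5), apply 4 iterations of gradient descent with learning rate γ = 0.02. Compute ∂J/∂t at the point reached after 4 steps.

∇J = (34s + 12t - 16, 12s + 12t - 26)
(s₁, t₁) = (1.5, -0.5) − 0.02·(29, -14) = (0.92, -0.22)
(s₂, t₂) = (0.92, -0.22) − 0.02·(12.64, -17.6) = (0.6672, 0.132)
(s₃, t₃) = (0.6672, 0.132) − 0.02·(8.2688, -16.4096) = (0.501824, 0.460192)
(s₄, t₄) = (0.501824, 0.460192) − 0.02·(6.58432, -14.455808) = (0.3701376, 0.74930816)
∂J/∂t at (0.3701376, 0.74930816) = -12.56665088

-12.56665088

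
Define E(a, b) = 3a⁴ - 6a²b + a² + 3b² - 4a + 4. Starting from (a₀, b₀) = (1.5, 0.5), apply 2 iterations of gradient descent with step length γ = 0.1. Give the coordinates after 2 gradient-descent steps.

∇E = (12a³ - 12ab + 2a - 4, -6a² + 6b)
(a₁, b₁) = (1.5, 0.5) − 0.1·(30.5, -10.5) = (-1.55, 1.55)
(a₂, b₂) = (-1.55, 1.55) − 0.1·(-22.9565, -5.115) = (0.74565, 2.0615)

(0.74565, 2.0615)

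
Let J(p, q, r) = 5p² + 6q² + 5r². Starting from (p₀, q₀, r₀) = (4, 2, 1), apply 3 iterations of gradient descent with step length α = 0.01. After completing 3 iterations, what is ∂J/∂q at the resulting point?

∇J = (10p, 12q, 10r)
Step 1: at (4, 2, 1), ∇J = (40, 24, 10) → (4, 2, 1) − 0.01·(40, 24, 10) = (3.6, 1.76, 0.9)
Step 2: at (3.6, 1.76, 0.9), ∇J = (36, 21.12, 9) → (3.6, 1.76, 0.9) − 0.01·(36, 21.12, 9) = (3.24, 1.5488, 0.81)
Step 3: at (3.24, 1.5488, 0.81), ∇J = (32.4, 18.5856, 8.1) → (3.24, 1.5488, 0.81) − 0.01·(32.4, 18.5856, 8.1) = (2.916, 1.362944, 0.729)
∂J/∂q at (2.916, 1.362944, 0.729) = 16.355328

16.355328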